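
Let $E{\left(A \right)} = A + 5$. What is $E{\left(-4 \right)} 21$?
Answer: $21$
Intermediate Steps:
$E{\left(A \right)} = 5 + A$
$E{\left(-4 \right)} 21 = \left(5 - 4\right) 21 = 1 \cdot 21 = 21$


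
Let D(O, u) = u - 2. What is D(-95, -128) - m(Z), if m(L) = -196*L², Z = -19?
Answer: 70626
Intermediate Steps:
D(O, u) = -2 + u
D(-95, -128) - m(Z) = (-2 - 128) - (-196)*(-19)² = -130 - (-196)*361 = -130 - 1*(-70756) = -130 + 70756 = 70626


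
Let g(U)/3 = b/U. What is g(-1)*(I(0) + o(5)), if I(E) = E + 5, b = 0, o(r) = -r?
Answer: 0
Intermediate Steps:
g(U) = 0 (g(U) = 3*(0/U) = 3*0 = 0)
I(E) = 5 + E
g(-1)*(I(0) + o(5)) = 0*((5 + 0) - 1*5) = 0*(5 - 5) = 0*0 = 0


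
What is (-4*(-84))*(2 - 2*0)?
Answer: 672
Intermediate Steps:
(-4*(-84))*(2 - 2*0) = 336*(2 + 0) = 336*2 = 672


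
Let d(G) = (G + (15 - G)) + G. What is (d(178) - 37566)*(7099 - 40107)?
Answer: 1233607984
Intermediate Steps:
d(G) = 15 + G
(d(178) - 37566)*(7099 - 40107) = ((15 + 178) - 37566)*(7099 - 40107) = (193 - 37566)*(-33008) = -37373*(-33008) = 1233607984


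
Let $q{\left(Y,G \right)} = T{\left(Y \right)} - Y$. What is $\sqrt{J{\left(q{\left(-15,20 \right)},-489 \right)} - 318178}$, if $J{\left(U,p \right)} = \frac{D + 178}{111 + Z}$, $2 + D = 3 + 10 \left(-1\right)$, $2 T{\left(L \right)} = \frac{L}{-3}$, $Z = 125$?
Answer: $\frac{i \sqrt{4430300501}}{118} \approx 564.07 i$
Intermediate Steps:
$T{\left(L \right)} = - \frac{L}{6}$ ($T{\left(L \right)} = \frac{L \frac{1}{-3}}{2} = \frac{L \left(- \frac{1}{3}\right)}{2} = \frac{\left(- \frac{1}{3}\right) L}{2} = - \frac{L}{6}$)
$D = -9$ ($D = -2 + \left(3 + 10 \left(-1\right)\right) = -2 + \left(3 - 10\right) = -2 - 7 = -9$)
$q{\left(Y,G \right)} = - \frac{7 Y}{6}$ ($q{\left(Y,G \right)} = - \frac{Y}{6} - Y = - \frac{7 Y}{6}$)
$J{\left(U,p \right)} = \frac{169}{236}$ ($J{\left(U,p \right)} = \frac{-9 + 178}{111 + 125} = \frac{169}{236}$)
$\sqrt{J{\left(q{\left(-15,20 \right)},-489 \right)} - 318178} = \sqrt{\frac{169}{236} - 318178} = \sqrt{- \frac{75089839}{236}} = \frac{i \sqrt{4430300501}}{118}$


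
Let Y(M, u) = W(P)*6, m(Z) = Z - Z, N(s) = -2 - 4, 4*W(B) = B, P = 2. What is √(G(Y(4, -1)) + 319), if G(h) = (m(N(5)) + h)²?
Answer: 2*√82 ≈ 18.111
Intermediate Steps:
W(B) = B/4
N(s) = -6
m(Z) = 0
Y(M, u) = 3 (Y(M, u) = ((¼)*2)*6 = (½)*6 = 3)
G(h) = h² (G(h) = (0 + h)² = h²)
√(G(Y(4, -1)) + 319) = √(3² + 319) = √(9 + 319) = √328 = 2*√82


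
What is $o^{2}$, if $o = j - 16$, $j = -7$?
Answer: $529$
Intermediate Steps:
$o = -23$ ($o = -7 - 16 = -23$)
$o^{2} = \left(-23\right)^{2} = 529$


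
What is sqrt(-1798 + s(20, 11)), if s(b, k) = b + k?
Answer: I*sqrt(1767) ≈ 42.036*I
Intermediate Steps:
sqrt(-1798 + s(20, 11)) = sqrt(-1798 + (20 + 11)) = sqrt(-1798 + 31) = sqrt(-1767) = I*sqrt(1767)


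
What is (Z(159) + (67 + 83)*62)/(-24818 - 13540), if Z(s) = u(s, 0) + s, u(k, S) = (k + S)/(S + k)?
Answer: -4730/19179 ≈ -0.24662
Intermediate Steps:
u(k, S) = 1 (u(k, S) = (S + k)/(S + k) = 1)
Z(s) = 1 + s
(Z(159) + (67 + 83)*62)/(-24818 - 13540) = ((1 + 159) + (67 + 83)*62)/(-24818 - 13540) = (160 + 150*62)/(-38358) = (160 + 9300)*(-1/38358) = 9460*(-1/38358) = -4730/19179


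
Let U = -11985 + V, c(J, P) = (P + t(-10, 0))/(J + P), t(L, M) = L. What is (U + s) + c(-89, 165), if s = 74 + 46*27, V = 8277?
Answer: -181637/76 ≈ -2390.0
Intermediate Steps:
c(J, P) = (-10 + P)/(J + P) (c(J, P) = (P - 10)/(J + P) = (-10 + P)/(J + P))
U = -3708 (U = -11985 + 8277 = -3708)
s = 1316 (s = 74 + 1242 = 1316)
(U + s) + c(-89, 165) = (-3708 + 1316) + (-10 + 165)/(-89 + 165) = -2392 + 155/76 = -181637/76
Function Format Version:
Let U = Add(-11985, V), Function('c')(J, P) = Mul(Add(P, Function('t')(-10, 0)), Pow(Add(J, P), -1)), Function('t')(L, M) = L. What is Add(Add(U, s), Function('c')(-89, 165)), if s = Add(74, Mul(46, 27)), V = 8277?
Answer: Rational(-181637, 76) ≈ -2390.0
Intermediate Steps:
Function('c')(J, P) = Mul(Pow(Add(J, P), -1), Add(-10, P)) (Function('c')(J, P) = Mul(Add(P, -10), Pow(Add(J, P), -1)) = Mul(Add(-10, P), Pow(Add(J, P), -1)) = Mul(Pow(Add(J, P), -1), Add(-10, P)))
U = -3708 (U = Add(-11985, 8277) = -3708)
s = 1316 (s = Add(74, 1242) = 1316)
Add(Add(U, s), Function('c')(-89, 165)) = Add(Add(-3708, 1316), Mul(Pow(Add(-89, 165), -1), Add(-10, 165))) = Add(-2392, Mul(Pow(76, -1), 155)) = Add(-2392, Mul(Rational(1, 76), 155)) = Add(-2392, Rational(155, 76)) = Rational(-181637, 76)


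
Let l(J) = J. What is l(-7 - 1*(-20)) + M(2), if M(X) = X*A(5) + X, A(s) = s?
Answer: 25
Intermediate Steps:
M(X) = 6*X (M(X) = X*5 + X = 5*X + X = 6*X)
l(-7 - 1*(-20)) + M(2) = (-7 - 1*(-20)) + 6*2 = (-7 + 20) + 12 = 13 + 12 = 25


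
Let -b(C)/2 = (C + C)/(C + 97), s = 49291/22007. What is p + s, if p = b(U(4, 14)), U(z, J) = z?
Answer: 4626279/2222707 ≈ 2.0814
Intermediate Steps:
s = 49291/22007 (s = 49291*(1/22007) = 49291/22007 ≈ 2.2398)
b(C) = -4*C/(97 + C) (b(C) = -2*(C + C)/(C + 97) = -2*2*C/(97 + C) = -4*C/(97 + C))
p = -16/101 (p = -4*4/(97 + 4) = -4*4/101 = -4*4*1/101 = -16/101 ≈ -0.15842)
p + s = -16/101 + 49291/22007 = 4626279/2222707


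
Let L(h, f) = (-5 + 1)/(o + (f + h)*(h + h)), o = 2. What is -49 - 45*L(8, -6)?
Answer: -743/17 ≈ -43.706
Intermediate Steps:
L(h, f) = -4/(2 + 2*h*(f + h)) (L(h, f) = (-5 + 1)/(2 + (f + h)*(h + h)) = -4/(2 + (f + h)*(2*h)) = -4/(2 + 2*h*(f + h)))
-49 - 45*L(8, -6) = -49 - (-90)/(1 + 8² - 6*8) = -49 - (-90)/(1 + 64 - 48) = -49 - (-90)/17 = -49 - 45*(-2/17) = -49 + 90/17 = -743/17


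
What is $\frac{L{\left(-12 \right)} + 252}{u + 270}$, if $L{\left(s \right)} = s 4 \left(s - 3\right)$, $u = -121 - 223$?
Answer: $- \frac{486}{37} \approx -13.135$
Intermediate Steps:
$u = -344$
$L{\left(s \right)} = 4 s \left(-3 + s\right)$
$\frac{L{\left(-12 \right)} + 252}{u + 270} = \frac{4 \left(-12\right) \left(-3 - 12\right) + 252}{-344 + 270} = \frac{4 \left(-12\right) \left(-15\right) + 252}{-74} = \left(720 + 252\right) \left(- \frac{1}{74}\right) = 972 \left(- \frac{1}{74}\right) = - \frac{486}{37}$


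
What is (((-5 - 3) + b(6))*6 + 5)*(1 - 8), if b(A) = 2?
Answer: 217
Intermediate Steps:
(((-5 - 3) + b(6))*6 + 5)*(1 - 8) = (((-5 - 3) + 2)*6 + 5)*(1 - 8) = ((-8 + 2)*6 + 5)*(-7) = (-6*6 + 5)*(-7) = (-36 + 5)*(-7) = -31*(-7) = 217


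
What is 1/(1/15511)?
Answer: 15511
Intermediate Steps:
1/(1/15511) = 15511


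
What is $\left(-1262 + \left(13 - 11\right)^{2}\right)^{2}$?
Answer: $1582564$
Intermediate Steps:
$\left(-1262 + \left(13 - 11\right)^{2}\right)^{2} = \left(-1262 + 2^{2}\right)^{2} = \left(-1262 + 4\right)^{2} = \left(-1258\right)^{2} = 1582564$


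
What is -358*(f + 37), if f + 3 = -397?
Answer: 129954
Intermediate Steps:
f = -400 (f = -3 - 397 = -400)
-358*(f + 37) = -358*(-400 + 37) = -358*(-363) = 129954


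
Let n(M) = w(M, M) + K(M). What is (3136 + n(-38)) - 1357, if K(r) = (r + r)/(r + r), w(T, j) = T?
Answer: 1742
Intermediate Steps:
K(r) = 1 (K(r) = (2*r)/((2*r)) = (2*r)*(1/(2*r)) = 1)
n(M) = 1 + M (n(M) = M + 1 = 1 + M)
(3136 + n(-38)) - 1357 = (3136 + (1 - 38)) - 1357 = (3136 - 37) - 1357 = 3099 - 1357 = 1742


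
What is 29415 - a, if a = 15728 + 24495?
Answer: -10808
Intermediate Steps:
a = 40223
29415 - a = 29415 - 1*40223 = 29415 - 40223 = -10808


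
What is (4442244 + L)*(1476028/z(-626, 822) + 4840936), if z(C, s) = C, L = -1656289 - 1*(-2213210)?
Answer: 7571110183413410/313 ≈ 2.4189e+13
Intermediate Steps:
L = 556921 (L = -1656289 + 2213210 = 556921)
(4442244 + L)*(1476028/z(-626, 822) + 4840936) = (4442244 + 556921)*(1476028/(-626) + 4840936) = 4999165*(1476028*(-1/626) + 4840936) = 4999165*(-738014/313 + 4840936) = 4999165*(1514474954/313) = 7571110183413410/313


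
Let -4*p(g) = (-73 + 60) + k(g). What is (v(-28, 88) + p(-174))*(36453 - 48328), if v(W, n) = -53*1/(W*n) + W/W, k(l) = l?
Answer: -1397794375/2464 ≈ -5.6729e+5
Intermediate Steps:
v(W, n) = 1 - 53/(W*n) (v(W, n) = -53*1/(W*n) + 1 = -53/(W*n) + 1 = 1 - 53/(W*n))
p(g) = 13/4 - g/4 (p(g) = -((-73 + 60) + g)/4 = -(-13 + g)/4 = 13/4 - g/4)
(v(-28, 88) + p(-174))*(36453 - 48328) = ((1 - 53/(-28*88)) + (13/4 - ¼*(-174)))*(36453 - 48328) = ((1 - 53*(-1/28)*1/88) + (13/4 + 87/2))*(-11875) = ((1 + 53/2464) + 187/4)*(-11875) = (2517/2464 + 187/4)*(-11875) = (117709/2464)*(-11875) = -1397794375/2464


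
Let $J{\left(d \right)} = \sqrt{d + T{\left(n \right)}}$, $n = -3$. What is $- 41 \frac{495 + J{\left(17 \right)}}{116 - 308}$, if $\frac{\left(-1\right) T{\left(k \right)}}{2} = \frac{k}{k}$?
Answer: $\frac{6765}{64} + \frac{41 \sqrt{15}}{192} \approx 106.53$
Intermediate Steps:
$T{\left(k \right)} = -2$ ($T{\left(k \right)} = - 2 \frac{k}{k} = \left(-2\right) 1 = -2$)
$J{\left(d \right)} = \sqrt{-2 + d}$ ($J{\left(d \right)} = \sqrt{d - 2} = \sqrt{-2 + d}$)
$- 41 \frac{495 + J{\left(17 \right)}}{116 - 308} = - 41 \frac{495 + \sqrt{-2 + 17}}{116 - 308} = - 41 \frac{495 + \sqrt{15}}{-192} = - 41 \left(495 + \sqrt{15}\right) \left(- \frac{1}{192}\right) = - 41 \left(- \frac{165}{64} - \frac{\sqrt{15}}{192}\right) = \frac{6765}{64} + \frac{41 \sqrt{15}}{192}$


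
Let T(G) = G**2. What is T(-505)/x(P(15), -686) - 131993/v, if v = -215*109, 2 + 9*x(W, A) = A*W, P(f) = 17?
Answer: -5805447947/30371760 ≈ -191.15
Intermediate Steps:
x(W, A) = -2/9 + A*W/9 (x(W, A) = -2/9 + (A*W)/9 = -2/9 + A*W/9)
v = -23435
T(-505)/x(P(15), -686) - 131993/v = (-505)**2/(-2/9 + (1/9)*(-686)*17) - 131993/(-23435) = 255025/(-2/9 - 11662/9) - 131993*(-1/23435) = 255025/(-1296) + 131993/23435 = 255025*(-1/1296) + 131993/23435 = -255025/1296 + 131993/23435 = -5805447947/30371760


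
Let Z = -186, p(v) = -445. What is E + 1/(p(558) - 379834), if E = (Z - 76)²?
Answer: 26103871675/380279 ≈ 68644.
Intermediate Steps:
E = 68644 (E = (-186 - 76)² = (-262)² = 68644)
E + 1/(p(558) - 379834) = 68644 + 1/(-445 - 379834) = 68644 + 1/(-380279) = 68644 - 1/380279 = 26103871675/380279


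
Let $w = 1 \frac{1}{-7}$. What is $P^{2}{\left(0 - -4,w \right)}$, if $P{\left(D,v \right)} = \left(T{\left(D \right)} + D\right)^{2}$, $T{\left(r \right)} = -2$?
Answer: $16$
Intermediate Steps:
$w = - \frac{1}{7}$ ($w = 1 \left(- \frac{1}{7}\right) = - \frac{1}{7} \approx -0.14286$)
$P{\left(D,v \right)} = \left(-2 + D\right)^{2}$
$P^{2}{\left(0 - -4,w \right)} = \left(\left(-2 + \left(0 - -4\right)\right)^{2}\right)^{2} = \left(\left(-2 + \left(0 + 4\right)\right)^{2}\right)^{2} = \left(\left(-2 + 4\right)^{2}\right)^{2} = \left(2^{2}\right)^{2} = 4^{2} = 16$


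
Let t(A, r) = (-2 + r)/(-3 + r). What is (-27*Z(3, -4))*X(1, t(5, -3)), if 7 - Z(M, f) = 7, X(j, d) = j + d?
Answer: 0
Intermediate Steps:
t(A, r) = (-2 + r)/(-3 + r)
X(j, d) = d + j
Z(M, f) = 0 (Z(M, f) = 7 - 1*7 = 7 - 7 = 0)
(-27*Z(3, -4))*X(1, t(5, -3)) = (-27*0)*((-2 - 3)/(-3 - 3) + 1) = 0*(-5/(-6) + 1) = 0*(-1/6*(-5) + 1) = 0*(5/6 + 1) = 0*(11/6) = 0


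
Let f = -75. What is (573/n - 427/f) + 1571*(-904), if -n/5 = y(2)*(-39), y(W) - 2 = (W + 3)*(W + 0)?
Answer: -5538694441/3900 ≈ -1.4202e+6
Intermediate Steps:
y(W) = 2 + W*(3 + W) (y(W) = 2 + (W + 3)*(W + 0) = 2 + (3 + W)*W = 2 + W*(3 + W))
n = 2340 (n = -5*(2 + 2**2 + 3*2)*(-39) = -5*(2 + 4 + 6)*(-39) = -60*(-39) = -5*(-468) = 2340)
(573/n - 427/f) + 1571*(-904) = (573/2340 - 427/(-75)) + 1571*(-904) = (573*(1/2340) - 427*(-1/75)) - 1420184 = (191/780 + 427/75) - 1420184 = 23159/3900 - 1420184 = -5538694441/3900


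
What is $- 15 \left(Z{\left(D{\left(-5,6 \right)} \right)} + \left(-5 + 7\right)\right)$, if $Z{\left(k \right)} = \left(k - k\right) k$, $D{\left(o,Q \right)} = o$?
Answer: $-30$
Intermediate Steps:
$Z{\left(k \right)} = 0$ ($Z{\left(k \right)} = 0 k = 0$)
$- 15 \left(Z{\left(D{\left(-5,6 \right)} \right)} + \left(-5 + 7\right)\right) = - 15 \left(0 + \left(-5 + 7\right)\right) = - 15 \left(0 + 2\right) = \left(-15\right) 2 = -30$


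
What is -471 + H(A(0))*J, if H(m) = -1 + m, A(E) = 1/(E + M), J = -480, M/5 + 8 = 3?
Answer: 141/5 ≈ 28.200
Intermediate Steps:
M = -25 (M = -40 + 5*3 = -40 + 15 = -25)
A(E) = 1/(-25 + E) (A(E) = 1/(E - 25) = 1/(-25 + E))
-471 + H(A(0))*J = -471 + (-1 + 1/(-25 + 0))*(-480) = -471 + (-1 + 1/(-25))*(-480) = -471 + (-1 - 1/25)*(-480) = -471 - 26/25*(-480) = -471 + 2496/5 = 141/5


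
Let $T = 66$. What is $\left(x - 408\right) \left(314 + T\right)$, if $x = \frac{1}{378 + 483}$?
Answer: $- \frac{133489060}{861} \approx -1.5504 \cdot 10^{5}$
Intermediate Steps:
$x = \frac{1}{861} \approx 0.0011614$
$\left(x - 408\right) \left(314 + T\right) = \left(\frac{1}{861} - 408\right) \left(314 + 66\right) = \left(- \frac{351287}{861}\right) 380 = - \frac{133489060}{861}$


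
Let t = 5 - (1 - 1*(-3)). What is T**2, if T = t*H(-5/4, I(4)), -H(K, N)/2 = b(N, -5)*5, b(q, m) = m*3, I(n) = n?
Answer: 22500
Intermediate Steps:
b(q, m) = 3*m
t = 1 (t = 5 - (1 + 3) = 5 - 1*4 = 5 - 4 = 1)
H(K, N) = 150 (H(K, N) = -2*3*(-5)*5 = -(-30)*5 = -2*(-75) = 150)
T = 150 (T = 1*150 = 150)
T**2 = 150**2 = 22500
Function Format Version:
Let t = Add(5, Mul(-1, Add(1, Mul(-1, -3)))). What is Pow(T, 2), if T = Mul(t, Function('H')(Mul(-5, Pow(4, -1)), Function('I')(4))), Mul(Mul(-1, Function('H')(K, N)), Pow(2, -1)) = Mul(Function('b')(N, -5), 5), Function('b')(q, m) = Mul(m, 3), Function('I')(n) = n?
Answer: 22500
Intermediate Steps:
Function('b')(q, m) = Mul(3, m)
t = 1 (t = Add(5, Mul(-1, Add(1, 3))) = Add(5, Mul(-1, 4)) = Add(5, -4) = 1)
Function('H')(K, N) = 150 (Function('H')(K, N) = Mul(-2, Mul(Mul(3, -5), 5)) = Mul(-2, Mul(-15, 5)) = Mul(-2, -75) = 150)
T = 150 (T = Mul(1, 150) = 150)
Pow(T, 2) = Pow(150, 2) = 22500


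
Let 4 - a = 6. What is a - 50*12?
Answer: -602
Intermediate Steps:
a = -2 (a = 4 - 1*6 = 4 - 6 = -2)
a - 50*12 = -2 - 50*12 = -2 - 600 = -602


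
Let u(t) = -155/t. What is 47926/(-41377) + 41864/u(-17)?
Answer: 29440085846/6413435 ≈ 4590.4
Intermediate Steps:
47926/(-41377) + 41864/u(-17) = 47926/(-41377) + 41864/((-155/(-17))) = 47926*(-1/41377) + 41864/((-155*(-1/17))) = -47926/41377 + 41864/(155/17) = -47926/41377 + 41864*(17/155) = -47926/41377 + 711688/155 = 29440085846/6413435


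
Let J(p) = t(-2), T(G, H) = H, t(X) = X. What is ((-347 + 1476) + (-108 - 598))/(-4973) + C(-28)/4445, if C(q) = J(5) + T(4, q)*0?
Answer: -1890181/22104985 ≈ -0.085509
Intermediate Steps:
J(p) = -2
C(q) = -2 (C(q) = -2 + q*0 = -2 + 0 = -2)
((-347 + 1476) + (-108 - 598))/(-4973) + C(-28)/4445 = ((-347 + 1476) + (-108 - 598))/(-4973) - 2/4445 = (1129 - 706)*(-1/4973) - 2*1/4445 = 423*(-1/4973) - 2/4445 = -423/4973 - 2/4445 = -1890181/22104985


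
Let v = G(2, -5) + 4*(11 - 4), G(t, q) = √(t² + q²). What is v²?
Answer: (28 + √29)² ≈ 1114.6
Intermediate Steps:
G(t, q) = √(q² + t²)
v = 28 + √29 (v = √((-5)² + 2²) + 4*(11 - 4) = √(25 + 4) + 4*7 = √29 + 28 = 28 + √29 ≈ 33.385)
v² = (28 + √29)²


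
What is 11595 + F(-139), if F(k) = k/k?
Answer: 11596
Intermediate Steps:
F(k) = 1
11595 + F(-139) = 11595 + 1 = 11596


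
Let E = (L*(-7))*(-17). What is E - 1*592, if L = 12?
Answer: 836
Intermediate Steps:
E = 1428 (E = (12*(-7))*(-17) = -84*(-17) = 1428)
E - 1*592 = 1428 - 1*592 = 1428 - 592 = 836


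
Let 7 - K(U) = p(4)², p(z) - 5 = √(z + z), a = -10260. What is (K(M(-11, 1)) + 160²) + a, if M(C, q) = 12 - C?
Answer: 15314 - 20*√2 ≈ 15286.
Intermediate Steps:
p(z) = 5 + √2*√z (p(z) = 5 + √(z + z) = 5 + √(2*z) = 5 + √2*√z)
K(U) = 7 - (5 + 2*√2)² (K(U) = 7 - (5 + √2*√4)² = 7 - (5 + √2*2)² = 7 - (5 + 2*√2)²)
(K(M(-11, 1)) + 160²) + a = ((-26 - 20*√2) + 160²) - 10260 = ((-26 - 20*√2) + 25600) - 10260 = (25574 - 20*√2) - 10260 = 15314 - 20*√2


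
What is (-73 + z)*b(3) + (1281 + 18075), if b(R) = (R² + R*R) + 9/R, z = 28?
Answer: 18411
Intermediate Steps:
b(R) = 2*R² + 9/R (b(R) = (R² + R²) + 9/R = 2*R² + 9/R)
(-73 + z)*b(3) + (1281 + 18075) = (-73 + 28)*((9 + 2*3³)/3) + (1281 + 18075) = -15*(9 + 2*27) + 19356 = -15*(9 + 54) + 19356 = -15*63 + 19356 = -45*21 + 19356 = -945 + 19356 = 18411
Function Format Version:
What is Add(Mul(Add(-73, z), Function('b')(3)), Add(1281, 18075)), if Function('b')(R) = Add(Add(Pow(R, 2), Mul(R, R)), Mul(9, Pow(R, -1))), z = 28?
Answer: 18411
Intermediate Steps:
Function('b')(R) = Add(Mul(2, Pow(R, 2)), Mul(9, Pow(R, -1))) (Function('b')(R) = Add(Add(Pow(R, 2), Pow(R, 2)), Mul(9, Pow(R, -1))) = Add(Mul(2, Pow(R, 2)), Mul(9, Pow(R, -1))))
Add(Mul(Add(-73, z), Function('b')(3)), Add(1281, 18075)) = Add(Mul(Add(-73, 28), Mul(Pow(3, -1), Add(9, Mul(2, Pow(3, 3))))), Add(1281, 18075)) = Add(Mul(-45, Mul(Rational(1, 3), Add(9, Mul(2, 27)))), 19356) = Add(Mul(-45, Mul(Rational(1, 3), Add(9, 54))), 19356) = Add(Mul(-45, Mul(Rational(1, 3), 63)), 19356) = Add(Mul(-45, 21), 19356) = Add(-945, 19356) = 18411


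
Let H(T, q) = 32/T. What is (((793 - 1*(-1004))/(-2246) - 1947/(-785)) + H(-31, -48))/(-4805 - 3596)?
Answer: -35412307/459168500410 ≈ -7.7123e-5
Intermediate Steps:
(((793 - 1*(-1004))/(-2246) - 1947/(-785)) + H(-31, -48))/(-4805 - 3596) = (((793 - 1*(-1004))/(-2246) - 1947/(-785)) + 32/(-31))/(-4805 - 3596) = (((793 + 1004)*(-1/2246) - 1947*(-1/785)) + 32*(-1/31))/(-8401) = ((1797*(-1/2246) + 1947/785) - 32/31)*(-1/8401) = ((-1797/2246 + 1947/785) - 32/31)*(-1/8401) = (2962317/1763110 - 32/31)*(-1/8401) = (35412307/54656410)*(-1/8401) = -35412307/459168500410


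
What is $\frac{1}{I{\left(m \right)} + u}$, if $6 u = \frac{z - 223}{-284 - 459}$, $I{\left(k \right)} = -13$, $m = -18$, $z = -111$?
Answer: $- \frac{2229}{28810} \approx -0.077369$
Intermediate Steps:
$u = \frac{167}{2229}$ ($u = \frac{\left(-111 - 223\right) \frac{1}{-284 - 459}}{6} = \frac{\left(-334\right) \frac{1}{-743}}{6} = \frac{\left(-334\right) \left(- \frac{1}{743}\right)}{6} = \frac{1}{6} \cdot \frac{334}{743} = \frac{167}{2229} \approx 0.074921$)
$\frac{1}{I{\left(m \right)} + u} = \frac{1}{-13 + \frac{167}{2229}} = \frac{1}{- \frac{28810}{2229}} = - \frac{2229}{28810}$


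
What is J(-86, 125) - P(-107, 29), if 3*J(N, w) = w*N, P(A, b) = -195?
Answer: -10165/3 ≈ -3388.3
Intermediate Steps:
J(N, w) = N*w/3 (J(N, w) = (w*N)/3 = (N*w)/3 = N*w/3)
J(-86, 125) - P(-107, 29) = (⅓)*(-86)*125 - 1*(-195) = -10750/3 + 195 = -10165/3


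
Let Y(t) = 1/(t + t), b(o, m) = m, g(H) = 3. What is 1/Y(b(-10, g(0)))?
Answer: 6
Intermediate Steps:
Y(t) = 1/(2*t)
1/Y(b(-10, g(0))) = 1/((½)/3) = 1/((½)*(⅓)) = 1/(⅙) = 6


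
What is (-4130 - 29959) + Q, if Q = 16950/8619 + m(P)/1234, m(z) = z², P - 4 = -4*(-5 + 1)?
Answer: -60423498399/1772641 ≈ -34087.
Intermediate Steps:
P = 20 (P = 4 - 4*(-5 + 1) = 4 - 4*(-4) = 4 + 16 = 20)
Q = 4060650/1772641 (Q = 16950/8619 + 20²/1234 = 16950*(1/8619) + 400*(1/1234) = 5650/2873 + 200/617 = 4060650/1772641 ≈ 2.2907)
(-4130 - 29959) + Q = (-4130 - 29959) + 4060650/1772641 = -34089 + 4060650/1772641 = -60423498399/1772641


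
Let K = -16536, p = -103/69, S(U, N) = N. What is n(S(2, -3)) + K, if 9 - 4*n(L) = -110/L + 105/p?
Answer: -10212655/618 ≈ -16525.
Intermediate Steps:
p = -103/69 (p = -103*1/69 = -103/69 ≈ -1.4928)
n(L) = 2043/103 + 55/(2*L) (n(L) = 9/4 - (-110/L + 105/(-103/69))/4 = 9/4 - (-110/L + 105*(-69/103))/4 = 9/4 - (-110/L - 7245/103)/4 = 9/4 - (-7245/103 - 110/L)/4 = 9/4 + (7245/412 + 55/(2*L)) = 2043/103 + 55/(2*L))
n(S(2, -3)) + K = (1/206)*(5665 + 4086*(-3))/(-3) - 16536 = (1/206)*(-1/3)*(5665 - 12258) - 16536 = (1/206)*(-1/3)*(-6593) - 16536 = 6593/618 - 16536 = -10212655/618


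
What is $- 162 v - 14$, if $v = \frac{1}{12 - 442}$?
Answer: $- \frac{2929}{215} \approx -13.623$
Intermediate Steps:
$v = - \frac{1}{430}$ ($v = \frac{1}{-430} = - \frac{1}{430} \approx -0.0023256$)
$- 162 v - 14 = \left(-162\right) \left(- \frac{1}{430}\right) - 14 = \frac{81}{215} - 14 = - \frac{2929}{215}$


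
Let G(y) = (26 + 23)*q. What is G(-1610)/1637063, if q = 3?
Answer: 147/1637063 ≈ 8.9795e-5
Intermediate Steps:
G(y) = 147 (G(y) = (26 + 23)*3 = 49*3 = 147)
G(-1610)/1637063 = 147/1637063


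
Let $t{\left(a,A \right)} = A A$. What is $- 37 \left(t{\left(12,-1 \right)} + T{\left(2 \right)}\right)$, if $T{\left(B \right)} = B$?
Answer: $-111$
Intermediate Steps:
$t{\left(a,A \right)} = A^{2}$
$- 37 \left(t{\left(12,-1 \right)} + T{\left(2 \right)}\right) = - 37 \left(\left(-1\right)^{2} + 2\right) = - 37 \left(1 + 2\right) = \left(-37\right) 3 = -111$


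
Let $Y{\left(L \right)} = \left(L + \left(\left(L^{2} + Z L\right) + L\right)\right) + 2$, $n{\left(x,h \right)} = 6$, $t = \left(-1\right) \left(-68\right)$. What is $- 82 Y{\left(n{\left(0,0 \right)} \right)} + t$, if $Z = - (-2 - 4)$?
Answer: $-6984$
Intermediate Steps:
$t = 68$
$Z = 6$ ($Z = \left(-1\right) \left(-6\right) = 6$)
$Y{\left(L \right)} = 2 + L^{2} + 8 L$ ($Y{\left(L \right)} = \left(L + \left(\left(L^{2} + 6 L\right) + L\right)\right) + 2 = \left(L + \left(L^{2} + 7 L\right)\right) + 2 = \left(L^{2} + 8 L\right) + 2 = 2 + L^{2} + 8 L$)
$- 82 Y{\left(n{\left(0,0 \right)} \right)} + t = - 82 \left(2 + 6^{2} + 8 \cdot 6\right) + 68 = - 82 \left(2 + 36 + 48\right) + 68 = \left(-82\right) 86 + 68 = -7052 + 68 = -6984$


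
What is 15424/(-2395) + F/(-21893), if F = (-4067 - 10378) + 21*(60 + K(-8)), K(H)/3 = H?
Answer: -304892477/52433735 ≈ -5.8148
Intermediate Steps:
K(H) = 3*H
F = -13689 (F = (-4067 - 10378) + 21*(60 + 3*(-8)) = -14445 + 21*(60 - 24) = -14445 + 21*36 = -14445 + 756 = -13689)
15424/(-2395) + F/(-21893) = 15424/(-2395) - 13689/(-21893) = 15424*(-1/2395) - 13689*(-1/21893) = -15424/2395 + 13689/21893 = -304892477/52433735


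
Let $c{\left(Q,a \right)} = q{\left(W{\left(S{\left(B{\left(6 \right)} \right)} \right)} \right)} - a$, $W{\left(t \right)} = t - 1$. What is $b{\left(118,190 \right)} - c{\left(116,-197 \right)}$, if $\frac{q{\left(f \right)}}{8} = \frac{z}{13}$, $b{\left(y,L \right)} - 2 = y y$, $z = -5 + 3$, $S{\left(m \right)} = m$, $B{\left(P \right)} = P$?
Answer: $\frac{178493}{13} \approx 13730.0$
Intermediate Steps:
$W{\left(t \right)} = -1 + t$ ($W{\left(t \right)} = t - 1 = -1 + t$)
$z = -2$
$b{\left(y,L \right)} = 2 + y^{2}$ ($b{\left(y,L \right)} = 2 + y y = 2 + y^{2}$)
$q{\left(f \right)} = - \frac{16}{13}$ ($q{\left(f \right)} = 8 \left(- \frac{2}{13}\right) = - \frac{16}{13}$)
$c{\left(Q,a \right)} = - \frac{16}{13} - a$
$b{\left(118,190 \right)} - c{\left(116,-197 \right)} = \left(2 + 118^{2}\right) - \left(- \frac{16}{13} - -197\right) = \left(2 + 13924\right) - \left(- \frac{16}{13} + 197\right) = 13926 - \frac{2545}{13} = \frac{178493}{13}$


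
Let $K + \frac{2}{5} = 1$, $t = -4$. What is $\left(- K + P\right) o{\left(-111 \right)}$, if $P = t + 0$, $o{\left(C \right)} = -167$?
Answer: $\frac{3841}{5} \approx 768.2$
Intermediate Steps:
$K = \frac{3}{5}$ ($K = - \frac{2}{5} + 1 = \frac{3}{5} \approx 0.6$)
$P = -4$ ($P = -4 + 0 = -4$)
$\left(- K + P\right) o{\left(-111 \right)} = \left(\left(-1\right) \frac{3}{5} - 4\right) \left(-167\right) = \left(- \frac{3}{5} - 4\right) \left(-167\right) = \left(- \frac{23}{5}\right) \left(-167\right) = \frac{3841}{5}$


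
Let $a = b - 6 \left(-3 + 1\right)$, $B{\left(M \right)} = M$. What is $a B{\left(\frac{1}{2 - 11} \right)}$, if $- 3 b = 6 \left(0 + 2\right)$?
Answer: $- \frac{8}{9} \approx -0.88889$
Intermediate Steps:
$b = -4$ ($b = - \frac{6 \left(0 + 2\right)}{3} = - \frac{6 \cdot 2}{3} = \left(- \frac{1}{3}\right) 12 = -4$)
$a = 8$ ($a = -4 - 6 \left(-3 + 1\right) = -4 - -12 = -4 + 12 = 8$)
$a B{\left(\frac{1}{2 - 11} \right)} = \frac{8}{2 - 11} = \frac{8}{-9} = 8 \left(- \frac{1}{9}\right) = - \frac{8}{9}$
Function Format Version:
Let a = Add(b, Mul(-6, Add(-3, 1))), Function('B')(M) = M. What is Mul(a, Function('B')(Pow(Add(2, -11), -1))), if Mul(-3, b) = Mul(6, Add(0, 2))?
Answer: Rational(-8, 9) ≈ -0.88889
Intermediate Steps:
b = -4 (b = Mul(Rational(-1, 3), Mul(6, Add(0, 2))) = Mul(Rational(-1, 3), Mul(6, 2)) = Mul(Rational(-1, 3), 12) = -4)
a = 8 (a = Add(-4, Mul(-6, Add(-3, 1))) = Add(-4, Mul(-6, -2)) = Add(-4, 12) = 8)
Mul(a, Function('B')(Pow(Add(2, -11), -1))) = Mul(8, Pow(Add(2, -11), -1)) = Mul(8, Pow(-9, -1)) = Mul(8, Rational(-1, 9)) = Rational(-8, 9)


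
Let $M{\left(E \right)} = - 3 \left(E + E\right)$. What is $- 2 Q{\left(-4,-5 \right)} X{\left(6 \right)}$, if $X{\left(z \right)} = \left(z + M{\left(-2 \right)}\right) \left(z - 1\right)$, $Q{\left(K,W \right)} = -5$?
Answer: $900$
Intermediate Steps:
$M{\left(E \right)} = - 6 E$ ($M{\left(E \right)} = - 3 \cdot 2 E = - 6 E$)
$X{\left(z \right)} = \left(-1 + z\right) \left(12 + z\right)$ ($X{\left(z \right)} = \left(z - -12\right) \left(z - 1\right) = \left(z + 12\right) \left(-1 + z\right) = \left(12 + z\right) \left(-1 + z\right) = \left(-1 + z\right) \left(12 + z\right)$)
$- 2 Q{\left(-4,-5 \right)} X{\left(6 \right)} = \left(-2\right) \left(-5\right) \left(-12 + 6^{2} + 11 \cdot 6\right) = 10 \left(-12 + 36 + 66\right) = 10 \cdot 90 = 900$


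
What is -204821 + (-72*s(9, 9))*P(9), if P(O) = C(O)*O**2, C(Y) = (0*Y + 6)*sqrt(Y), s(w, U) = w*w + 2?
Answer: -8917829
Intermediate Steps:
s(w, U) = 2 + w**2 (s(w, U) = w**2 + 2 = 2 + w**2)
C(Y) = 6*sqrt(Y) (C(Y) = (0 + 6)*sqrt(Y) = 6*sqrt(Y))
P(O) = 6*O**(5/2) (P(O) = (6*sqrt(O))*O**2 = 6*O**(5/2))
-204821 + (-72*s(9, 9))*P(9) = -204821 + (-72*(2 + 9**2))*(6*9**(5/2)) = -204821 + (-72*(2 + 81))*(6*243) = -204821 - 72*83*1458 = -204821 - 5976*1458 = -204821 - 8713008 = -8917829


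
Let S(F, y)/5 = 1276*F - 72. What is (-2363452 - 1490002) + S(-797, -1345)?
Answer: -8938674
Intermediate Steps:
S(F, y) = -360 + 6380*F (S(F, y) = 5*(1276*F - 72) = 5*(-72 + 1276*F) = -360 + 6380*F)
(-2363452 - 1490002) + S(-797, -1345) = (-2363452 - 1490002) + (-360 + 6380*(-797)) = -3853454 + (-360 - 5084860) = -3853454 - 5085220 = -8938674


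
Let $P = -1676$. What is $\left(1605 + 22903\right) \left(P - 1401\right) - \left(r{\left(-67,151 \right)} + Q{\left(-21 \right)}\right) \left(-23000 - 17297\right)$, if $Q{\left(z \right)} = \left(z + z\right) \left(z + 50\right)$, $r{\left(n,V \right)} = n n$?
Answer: $56400371$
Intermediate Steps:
$r{\left(n,V \right)} = n^{2}$
$Q{\left(z \right)} = 2 z \left(50 + z\right)$
$\left(1605 + 22903\right) \left(P - 1401\right) - \left(r{\left(-67,151 \right)} + Q{\left(-21 \right)}\right) \left(-23000 - 17297\right) = \left(1605 + 22903\right) \left(-1676 - 1401\right) - \left(\left(-67\right)^{2} + 2 \left(-21\right) \left(50 - 21\right)\right) \left(-23000 - 17297\right) = 24508 \left(-3077\right) - \left(4489 + 2 \left(-21\right) 29\right) \left(-40297\right) = -75411116 - \left(4489 - 1218\right) \left(-40297\right) = -75411116 - 3271 \left(-40297\right) = -75411116 - -131811487 = -75411116 + 131811487 = 56400371$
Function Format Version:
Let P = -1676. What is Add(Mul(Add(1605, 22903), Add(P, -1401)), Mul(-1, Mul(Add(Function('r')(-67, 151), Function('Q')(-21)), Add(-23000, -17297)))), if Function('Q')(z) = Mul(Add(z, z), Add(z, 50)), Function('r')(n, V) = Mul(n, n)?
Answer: 56400371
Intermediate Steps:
Function('r')(n, V) = Pow(n, 2)
Function('Q')(z) = Mul(2, z, Add(50, z)) (Function('Q')(z) = Mul(Mul(2, z), Add(50, z)) = Mul(2, z, Add(50, z)))
Add(Mul(Add(1605, 22903), Add(P, -1401)), Mul(-1, Mul(Add(Function('r')(-67, 151), Function('Q')(-21)), Add(-23000, -17297)))) = Add(Mul(Add(1605, 22903), Add(-1676, -1401)), Mul(-1, Mul(Add(Pow(-67, 2), Mul(2, -21, Add(50, -21))), Add(-23000, -17297)))) = Add(Mul(24508, -3077), Mul(-1, Mul(Add(4489, Mul(2, -21, 29)), -40297))) = Add(-75411116, Mul(-1, Mul(Add(4489, -1218), -40297))) = Add(-75411116, Mul(-1, Mul(3271, -40297))) = Add(-75411116, Mul(-1, -131811487)) = Add(-75411116, 131811487) = 56400371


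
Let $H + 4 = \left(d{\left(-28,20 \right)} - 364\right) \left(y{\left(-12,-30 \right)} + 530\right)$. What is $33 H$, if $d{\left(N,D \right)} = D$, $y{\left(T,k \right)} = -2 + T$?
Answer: $-5857764$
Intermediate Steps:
$H = -177508$ ($H = -4 + \left(20 - 364\right) \left(\left(-2 - 12\right) + 530\right) = -4 - 344 \left(-14 + 530\right) = -4 - 177504 = -177508$)
$33 H = 33 \left(-177508\right) = -5857764$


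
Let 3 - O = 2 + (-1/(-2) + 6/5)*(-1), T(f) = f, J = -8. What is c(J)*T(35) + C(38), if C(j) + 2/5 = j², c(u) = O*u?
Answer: 3438/5 ≈ 687.60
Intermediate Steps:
O = 27/10 (O = 3 - (2 + (-1/(-2) + 6/5)*(-1)) = 3 - (2 + (-1*(-½) + 6*(⅕))*(-1)) = 3 - (2 + (½ + 6/5)*(-1)) = 3 - (2 + (17/10)*(-1)) = 3 - (2 - 17/10) = 3 - 1*3/10 = 3 - 3/10 = 27/10 ≈ 2.7000)
c(u) = 27*u/10
C(j) = -⅖ + j²
c(J)*T(35) + C(38) = ((27/10)*(-8))*35 + (-⅖ + 38²) = -108/5*35 + (-⅖ + 1444) = -756 + 7218/5 = 3438/5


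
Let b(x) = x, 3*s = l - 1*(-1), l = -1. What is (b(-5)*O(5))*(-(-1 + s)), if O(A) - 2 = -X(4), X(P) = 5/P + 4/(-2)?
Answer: -55/4 ≈ -13.750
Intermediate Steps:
s = 0 (s = (-1 - 1*(-1))/3 = (-1 + 1)/3 = (⅓)*0 = 0)
X(P) = -2 + 5/P (X(P) = 5/P + 4*(-½) = 5/P - 2 = -2 + 5/P)
O(A) = 11/4 (O(A) = 2 - (-2 + 5/4) = 2 - 1*(-¾) = 2 + ¾ = 11/4)
(b(-5)*O(5))*(-(-1 + s)) = (-5*11/4)*(-(-1 + 0)) = -(-55)*(-1)/4 = -55/4*1 = -55/4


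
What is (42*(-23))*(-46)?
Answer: 44436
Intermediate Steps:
(42*(-23))*(-46) = -966*(-46) = 44436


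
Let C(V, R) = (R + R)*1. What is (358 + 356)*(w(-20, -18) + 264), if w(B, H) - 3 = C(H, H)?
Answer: 164934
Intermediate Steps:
C(V, R) = 2*R (C(V, R) = (2*R)*1 = 2*R)
w(B, H) = 3 + 2*H
(358 + 356)*(w(-20, -18) + 264) = (358 + 356)*((3 + 2*(-18)) + 264) = 714*((3 - 36) + 264) = 714*(-33 + 264) = 714*231 = 164934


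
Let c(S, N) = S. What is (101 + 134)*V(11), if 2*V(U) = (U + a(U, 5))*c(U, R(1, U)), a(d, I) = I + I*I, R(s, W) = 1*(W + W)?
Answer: 105985/2 ≈ 52993.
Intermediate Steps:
R(s, W) = 2*W (R(s, W) = 1*(2*W) = 2*W)
a(d, I) = I + I²
V(U) = U*(30 + U)/2 (V(U) = ((U + 5*(1 + 5))*U)/2 = ((U + 5*6)*U)/2 = ((U + 30)*U)/2 = ((30 + U)*U)/2 = (U*(30 + U))/2 = U*(30 + U)/2)
(101 + 134)*V(11) = (101 + 134)*((½)*11*(30 + 11)) = 235*((½)*11*41) = 235*(451/2) = 105985/2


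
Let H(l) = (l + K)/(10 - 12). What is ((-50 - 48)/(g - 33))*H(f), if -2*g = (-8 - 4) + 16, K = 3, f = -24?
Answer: 147/5 ≈ 29.400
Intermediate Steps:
g = -2 (g = -((-8 - 4) + 16)/2 = -(-12 + 16)/2 = -1/2*4 = -2)
H(l) = -3/2 - l/2 (H(l) = (l + 3)/(10 - 12) = (3 + l)/(-2) = (3 + l)*(-1/2) = -3/2 - l/2)
((-50 - 48)/(g - 33))*H(f) = ((-50 - 48)/(-2 - 33))*(-3/2 - 1/2*(-24)) = (-98/(-35))*(-3/2 + 12) = -98*(-1/35)*(21/2) = (14/5)*(21/2) = 147/5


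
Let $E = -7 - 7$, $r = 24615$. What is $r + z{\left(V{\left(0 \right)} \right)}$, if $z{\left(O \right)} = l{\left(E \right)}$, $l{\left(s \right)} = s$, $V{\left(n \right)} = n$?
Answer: $24601$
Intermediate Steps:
$E = -14$
$z{\left(O \right)} = -14$
$r + z{\left(V{\left(0 \right)} \right)} = 24615 - 14 = 24601$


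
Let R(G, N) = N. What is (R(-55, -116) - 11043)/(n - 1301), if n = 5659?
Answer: -11159/4358 ≈ -2.5606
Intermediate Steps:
(R(-55, -116) - 11043)/(n - 1301) = (-116 - 11043)/(5659 - 1301) = -11159/4358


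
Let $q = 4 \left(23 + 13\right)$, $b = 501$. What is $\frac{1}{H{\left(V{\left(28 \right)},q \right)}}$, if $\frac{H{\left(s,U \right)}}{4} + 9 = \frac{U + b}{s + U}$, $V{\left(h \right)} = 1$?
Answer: $- \frac{29}{528} \approx -0.054924$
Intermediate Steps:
$q = 144$ ($q = 4 \cdot 36 = 144$)
$H{\left(s,U \right)} = -36 + \frac{4 \left(501 + U\right)}{U + s}$ ($H{\left(s,U \right)} = -36 + 4 \frac{U + 501}{s + U} = -36 + 4 \frac{501 + U}{U + s} = -36 + \frac{4 \left(501 + U\right)}{U + s}$)
$\frac{1}{H{\left(V{\left(28 \right)},q \right)}} = \frac{1}{4 \frac{1}{144 + 1} \left(501 - 9 - 1152\right)} = \frac{1}{4 \cdot \frac{1}{145} \left(501 - 9 - 1152\right)} = \frac{1}{4 \cdot \frac{1}{145} \left(-660\right)} = \frac{1}{- \frac{528}{29}} = - \frac{29}{528}$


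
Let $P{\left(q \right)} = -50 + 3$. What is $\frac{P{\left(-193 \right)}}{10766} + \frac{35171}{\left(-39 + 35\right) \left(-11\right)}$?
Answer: $\frac{189324459}{236852} \approx 799.34$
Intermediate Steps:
$P{\left(q \right)} = -47$
$\frac{P{\left(-193 \right)}}{10766} + \frac{35171}{\left(-39 + 35\right) \left(-11\right)} = - \frac{47}{10766} + \frac{35171}{\left(-39 + 35\right) \left(-11\right)} = \left(-47\right) \frac{1}{10766} + \frac{35171}{\left(-4\right) \left(-11\right)} = - \frac{47}{10766} + \frac{35171}{44} = \frac{189324459}{236852}$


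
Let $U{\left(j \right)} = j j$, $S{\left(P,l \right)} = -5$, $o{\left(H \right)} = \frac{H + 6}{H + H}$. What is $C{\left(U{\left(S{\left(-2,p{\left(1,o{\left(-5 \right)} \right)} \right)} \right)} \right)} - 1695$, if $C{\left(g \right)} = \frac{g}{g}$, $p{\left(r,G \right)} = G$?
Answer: $-1694$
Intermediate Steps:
$o{\left(H \right)} = \frac{6 + H}{2 H}$
$U{\left(j \right)} = j^{2}$
$C{\left(g \right)} = 1$
$C{\left(U{\left(S{\left(-2,p{\left(1,o{\left(-5 \right)} \right)} \right)} \right)} \right)} - 1695 = 1 - 1695 = -1694$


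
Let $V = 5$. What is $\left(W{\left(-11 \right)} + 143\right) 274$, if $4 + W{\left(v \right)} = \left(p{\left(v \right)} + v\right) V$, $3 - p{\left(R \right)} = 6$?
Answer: $18906$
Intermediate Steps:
$p{\left(R \right)} = -3$ ($p{\left(R \right)} = 3 - 6 = -3$)
$W{\left(v \right)} = -19 + 5 v$ ($W{\left(v \right)} = -4 + \left(-3 + v\right) 5 = -4 + \left(-15 + 5 v\right) = -19 + 5 v$)
$\left(W{\left(-11 \right)} + 143\right) 274 = \left(\left(-19 + 5 \left(-11\right)\right) + 143\right) 274 = \left(\left(-19 - 55\right) + 143\right) 274 = \left(-74 + 143\right) 274 = 69 \cdot 274 = 18906$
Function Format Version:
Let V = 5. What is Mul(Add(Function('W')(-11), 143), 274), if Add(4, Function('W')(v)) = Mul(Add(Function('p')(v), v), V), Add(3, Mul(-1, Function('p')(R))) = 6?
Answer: 18906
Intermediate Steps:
Function('p')(R) = -3 (Function('p')(R) = Add(3, Mul(-1, 6)) = Add(3, -6) = -3)
Function('W')(v) = Add(-19, Mul(5, v)) (Function('W')(v) = Add(-4, Mul(Add(-3, v), 5)) = Add(-4, Add(-15, Mul(5, v))) = Add(-19, Mul(5, v)))
Mul(Add(Function('W')(-11), 143), 274) = Mul(Add(Add(-19, Mul(5, -11)), 143), 274) = Mul(Add(Add(-19, -55), 143), 274) = Mul(Add(-74, 143), 274) = Mul(69, 274) = 18906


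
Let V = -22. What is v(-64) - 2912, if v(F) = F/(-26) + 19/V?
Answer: -832375/286 ≈ -2910.4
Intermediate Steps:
v(F) = -19/22 - F/26 (v(F) = F/(-26) + 19/(-22) = F*(-1/26) + 19*(-1/22) = -F/26 - 19/22 = -19/22 - F/26)
v(-64) - 2912 = (-19/22 - 1/26*(-64)) - 2912 = (-19/22 + 32/13) - 2912 = 457/286 - 2912 = -832375/286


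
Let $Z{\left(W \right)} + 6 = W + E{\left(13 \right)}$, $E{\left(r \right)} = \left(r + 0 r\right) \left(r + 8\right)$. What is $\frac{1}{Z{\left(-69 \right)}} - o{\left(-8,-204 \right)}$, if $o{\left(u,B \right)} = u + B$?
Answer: $\frac{41977}{198} \approx 212.01$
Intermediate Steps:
$o{\left(u,B \right)} = B + u$
$E{\left(r \right)} = r \left(8 + r\right)$ ($E{\left(r \right)} = \left(r + 0\right) \left(8 + r\right) = r \left(8 + r\right)$)
$Z{\left(W \right)} = 267 + W$ ($Z{\left(W \right)} = -6 + \left(W + 13 \left(8 + 13\right)\right) = -6 + \left(W + 13 \cdot 21\right) = -6 + \left(W + 273\right) = -6 + \left(273 + W\right) = 267 + W$)
$\frac{1}{Z{\left(-69 \right)}} - o{\left(-8,-204 \right)} = \frac{1}{267 - 69} - \left(-204 - 8\right) = \frac{1}{198} - -212 = \frac{1}{198} + 212 = \frac{41977}{198}$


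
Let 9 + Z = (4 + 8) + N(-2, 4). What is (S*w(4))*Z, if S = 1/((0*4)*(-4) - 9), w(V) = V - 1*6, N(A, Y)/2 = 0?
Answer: ⅔ ≈ 0.66667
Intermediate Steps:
N(A, Y) = 0 (N(A, Y) = 2*0 = 0)
w(V) = -6 + V (w(V) = V - 6 = -6 + V)
S = -⅑ (S = 1/(0*(-4) - 9) = 1/(0 - 9) = 1/(-9) = -⅑ ≈ -0.11111)
Z = 3 (Z = -9 + ((4 + 8) + 0) = -9 + (12 + 0) = -9 + 12 = 3)
(S*w(4))*Z = -(-6 + 4)/9*3 = -⅑*(-2)*3 = (2/9)*3 = ⅔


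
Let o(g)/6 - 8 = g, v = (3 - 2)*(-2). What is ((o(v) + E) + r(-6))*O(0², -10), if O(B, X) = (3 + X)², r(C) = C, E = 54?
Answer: 4116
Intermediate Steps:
v = -2 (v = 1*(-2) = -2)
o(g) = 48 + 6*g
((o(v) + E) + r(-6))*O(0², -10) = (((48 + 6*(-2)) + 54) - 6)*(3 - 10)² = (((48 - 12) + 54) - 6)*(-7)² = ((36 + 54) - 6)*49 = (90 - 6)*49 = 84*49 = 4116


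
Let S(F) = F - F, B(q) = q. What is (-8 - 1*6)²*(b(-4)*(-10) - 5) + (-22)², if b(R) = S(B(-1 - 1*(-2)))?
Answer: -496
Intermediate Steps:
S(F) = 0
b(R) = 0
(-8 - 1*6)²*(b(-4)*(-10) - 5) + (-22)² = (-8 - 1*6)²*(0*(-10) - 5) + (-22)² = (-8 - 6)²*(0 - 5) + 484 = (-14)²*(-5) + 484 = 196*(-5) + 484 = -980 + 484 = -496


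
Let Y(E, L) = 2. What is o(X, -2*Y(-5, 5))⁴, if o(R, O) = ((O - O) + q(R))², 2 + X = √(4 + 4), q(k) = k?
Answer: 147712 - 104448*√2 ≈ 0.22184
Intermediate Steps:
X = -2 + 2*√2 (X = -2 + √(4 + 4) = -2 + √8 = -2 + 2*√2 ≈ 0.82843)
o(R, O) = R² (o(R, O) = ((O - O) + R)² = (0 + R)² = R²)
o(X, -2*Y(-5, 5))⁴ = ((-2 + 2*√2)²)⁴ = (-2 + 2*√2)⁸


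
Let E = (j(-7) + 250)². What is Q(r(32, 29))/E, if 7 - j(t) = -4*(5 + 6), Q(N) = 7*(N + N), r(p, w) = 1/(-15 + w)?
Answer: 1/90601 ≈ 1.1037e-5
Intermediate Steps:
Q(N) = 14*N (Q(N) = 7*(2*N) = 14*N)
j(t) = 51 (j(t) = 7 - (-4)*(5 + 6) = 7 - (-4)*11 = 7 - 1*(-44) = 7 + 44 = 51)
E = 90601 (E = (51 + 250)² = 301² = 90601)
Q(r(32, 29))/E = (14/(-15 + 29))/90601 = (14/14)*(1/90601) = (14*(1/14))*(1/90601) = 1*(1/90601) = 1/90601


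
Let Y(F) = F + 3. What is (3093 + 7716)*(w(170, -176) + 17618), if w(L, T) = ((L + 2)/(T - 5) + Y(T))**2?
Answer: 16953792445107/32761 ≈ 5.1750e+8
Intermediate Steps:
Y(F) = 3 + F
w(L, T) = (3 + T + (2 + L)/(-5 + T))**2 (w(L, T) = ((L + 2)/(T - 5) + (3 + T))**2 = ((2 + L)/(-5 + T) + (3 + T))**2 = (3 + T + (2 + L)/(-5 + T))**2)
(3093 + 7716)*(w(170, -176) + 17618) = (3093 + 7716)*((-13 + 170 + (-176)**2 - 2*(-176))**2/(-5 - 176)**2 + 17618) = 10809*((-13 + 170 + 30976 + 352)**2/(-181)**2 + 17618) = 10809*((1/32761)*31485**2 + 17618) = 10809*((1/32761)*991305225 + 17618) = 10809*(991305225/32761 + 17618) = 10809*(1568488523/32761) = 16953792445107/32761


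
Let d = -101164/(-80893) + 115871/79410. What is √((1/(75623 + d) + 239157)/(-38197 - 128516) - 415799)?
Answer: I*√303034842415106513999318734841061344576826942/26996273134577569843 ≈ 644.83*I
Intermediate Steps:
d = 17406586043/6423713130 (d = -101164*(-1/80893) + 115871*(1/79410) = 101164/80893 + 115871/79410 = 17406586043/6423713130 ≈ 2.7097)
√((1/(75623 + d) + 239157)/(-38197 - 128516) - 415799) = √((1/(75623 + 17406586043/6423713130) + 239157)/(-38197 - 128516) - 415799) = √((1/(485797864616033/6423713130) + 239157)/(-166713) - 415799) = √((6423713130/485797864616033 + 239157)*(-1/166713) - 415799) = √((116181959914400317311/485797864616033)*(-1/166713) - 415799) = √(-38727319971466772437/26996273134577569843 - 415799) = √(-11225062100404190429921994/26996273134577569843) = I*√303034842415106513999318734841061344576826942/26996273134577569843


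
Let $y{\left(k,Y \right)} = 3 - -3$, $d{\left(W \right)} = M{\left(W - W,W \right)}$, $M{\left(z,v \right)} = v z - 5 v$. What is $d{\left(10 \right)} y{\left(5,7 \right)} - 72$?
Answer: $-372$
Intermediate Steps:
$M{\left(z,v \right)} = - 5 v + v z$
$d{\left(W \right)} = - 5 W$ ($d{\left(W \right)} = W \left(-5 + \left(W - W\right)\right) = W \left(-5 + 0\right) = W \left(-5\right) = - 5 W$)
$y{\left(k,Y \right)} = 6$ ($y{\left(k,Y \right)} = 3 + 3 = 6$)
$d{\left(10 \right)} y{\left(5,7 \right)} - 72 = \left(-5\right) 10 \cdot 6 - 72 = \left(-50\right) 6 - 72 = -300 - 72 = -372$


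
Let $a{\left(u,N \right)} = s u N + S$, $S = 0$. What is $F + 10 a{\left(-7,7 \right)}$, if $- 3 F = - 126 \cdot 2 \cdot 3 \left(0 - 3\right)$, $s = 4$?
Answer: $-2716$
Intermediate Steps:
$a{\left(u,N \right)} = 4 N u$ ($a{\left(u,N \right)} = 4 u N + 0 = 4 N u + 0 = 4 N u$)
$F = -756$ ($F = - \frac{\left(-126\right) 2 \cdot 3 \left(0 - 3\right)}{3} = - \frac{\left(-126\right) 6 \left(0 - 3\right)}{3} = - \frac{\left(-126\right) 6 \left(-3\right)}{3} = - \frac{\left(-126\right) \left(-18\right)}{3} = \left(- \frac{1}{3}\right) 2268 = -756$)
$F + 10 a{\left(-7,7 \right)} = -756 + 10 \cdot 4 \cdot 7 \left(-7\right) = -756 + 10 \left(-196\right) = -756 - 1960 = -2716$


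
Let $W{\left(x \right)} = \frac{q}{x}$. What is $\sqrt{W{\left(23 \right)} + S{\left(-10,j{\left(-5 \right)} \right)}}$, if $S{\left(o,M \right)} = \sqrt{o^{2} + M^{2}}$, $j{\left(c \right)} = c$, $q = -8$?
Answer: $\frac{\sqrt{-184 + 2645 \sqrt{5}}}{23} \approx 3.2913$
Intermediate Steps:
$W{\left(x \right)} = - \frac{8}{x}$
$S{\left(o,M \right)} = \sqrt{M^{2} + o^{2}}$
$\sqrt{W{\left(23 \right)} + S{\left(-10,j{\left(-5 \right)} \right)}} = \sqrt{- \frac{8}{23} + \sqrt{\left(-5\right)^{2} + \left(-10\right)^{2}}} = \sqrt{\left(-8\right) \frac{1}{23} + \sqrt{25 + 100}} = \sqrt{- \frac{8}{23} + \sqrt{125}} = \sqrt{- \frac{8}{23} + 5 \sqrt{5}}$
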